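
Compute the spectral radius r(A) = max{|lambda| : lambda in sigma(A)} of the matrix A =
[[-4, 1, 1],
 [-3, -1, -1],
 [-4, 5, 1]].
r(A) ≈ 3.2603

The eigenvalues of A are the roots of its characteristic polynomial. With M = A (coefficients from the trace, the sum of principal 2x2 minors, and det A):
  p(λ) = det(λ I - M) = λ^3 + 4λ^2 + 11λ + 28.
No integer candidate from the rational root theorem (±divisors of 28) is a root, so the roots are irrational. The cubic discriminant is Δ = -9548 < 0, so there is one real root and a complex-conjugate pair. p(-4) = -16 and p(-3) = 4 have opposite signs, so a root lies in (-4, -3); Newton's method refines it to λ ≈ -3.2603. Dividing out (λ - (-3.2603)) leaves approximately λ^2 + 0.7397λ + 8.5883. For λ^2 + 0.7397λ + 8.5883 the discriminant is -33.8058. It is negative, so the remaining roots are the complex-conjugate pair λ ≈ -0.3699 ± 2.9071i. Their product equals the constant term, so |λ|^2 ≈ 8.5883 and |λ| ≈ 2.9306.
Thus the eigenvalues (to 4 decimals) are -3.2603 (modulus 3.2603); -0.3699 ± 2.9071i (modulus 2.9306). The spectral radius is the largest modulus: r(A) ≈ 3.2603. (Cross-check: r(A) ≤ ||A||_2 ≈ 7.5737; equality holds whenever A is normal, though it can also hold for some non-normal A.)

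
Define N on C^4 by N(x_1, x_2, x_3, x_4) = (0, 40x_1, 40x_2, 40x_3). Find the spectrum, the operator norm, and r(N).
sigma(N) = {0}; ||N|| = 40; r(N) = 0. (N is nilpotent with N^4 = 0.)

On C^4, N is a strictly lower-triangular matrix with 40 on the subdiagonal and zeros elsewhere, so its characteristic polynomial is lambda^4 and every eigenvalue is 0: sigma(N) = {0}. For the operator norm, N e_i = 40e_{i+1} for i = 1, ..., 3 and N e_4 = 0, so the singular values of N are 40 (with multiplicity 3) and 0; hence ||N|| = 40. The spectral radius r(N) = max|lambda| = 0. Note ||N|| > r(N) — characteristic of non-normal nilpotent operators. Indeed N^4 = 0.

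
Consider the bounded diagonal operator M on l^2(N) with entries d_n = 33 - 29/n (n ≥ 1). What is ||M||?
||M|| = 33

For a diagonal operator on l^2 with entries d_n, ||M|| = sup_n |d_n|. Here d_1 = 4, d_2 = 37/2, ..., and d_n = 33 - 29/n increases monotonically toward 33. All terms lie in [4, 33), so |d_n| = d_n and the supremum is the limit 33, which is not attained by any individual d_n. Hence ||M|| = 33.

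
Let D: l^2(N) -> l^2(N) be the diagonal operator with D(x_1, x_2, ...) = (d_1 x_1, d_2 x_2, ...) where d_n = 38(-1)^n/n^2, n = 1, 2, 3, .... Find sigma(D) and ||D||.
sigma(D) = {38(-1)^n/n^2 : n ≥ 1} ∪ {0}; ||D|| = 38

A bounded diagonal operator on l^2 with diagonal entries d_n has spectrum equal to the closure of {d_n : n ≥ 1}: every d_n is an eigenvalue (with eigenvector e_n), so {d_n} ⊂ sigma(D); the spectrum is closed, so its closure is too; and for lambda not in the closure, (D - lambda I) has bounded inverse (the diagonal entries 1/(d_n - lambda) are bounded). For our sequence d_n = 38(-1)^n/n^2, n = 1, 2, 3, ...:
  - {d_n} = {38(-1)^n/n^2 : n ≥ 1}; the only limit point is 0
  - closure = {38(-1)^n/n^2 : n ≥ 1} ∪ {0}
For the norm: a diagonal operator has ||D|| = sup_n |d_n|. Here |d_n| = 38/n^2 is decreasing, so sup_n |d_n| = |d_1| = 38. So ||D|| = 38.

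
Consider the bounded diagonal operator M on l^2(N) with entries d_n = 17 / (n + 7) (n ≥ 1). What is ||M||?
||M|| = 17/8 (attained at n = 1)

For M diagonal, ||M|| = sup_n |d_n| = sup_n 17/(n + 7). This is positive and strictly decreasing in n, so the supremum is attained at n = 1: d_1 = 17/(1 + 7) = 17/8. Hence ||M|| = 17/8.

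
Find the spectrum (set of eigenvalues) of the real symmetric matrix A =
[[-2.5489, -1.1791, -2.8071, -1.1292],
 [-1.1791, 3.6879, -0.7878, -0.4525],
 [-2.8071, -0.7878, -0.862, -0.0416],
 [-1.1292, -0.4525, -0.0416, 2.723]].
sigma(A) ≈ {-5, 1, 3, 4}

A is real symmetric, so its spectrum consists of real eigenvalues. Expanding the characteristic polynomial of the displayed matrix gives
  det(λ I - A) = p(λ) = λ^4 + (-3)λ^3 + (-21)λ^2 + (83)λ + (-59.9988).
Solving p(λ) = 0 yields eigenvalues ≈ -5, 1, 3, 4. (A is shown rounded to 4 decimals, so these recover the underlying integer eigenvalues to within that precision.)
Verification: the trace of A = 3 equals the sum of eigenvalues 3, and det(A) ≈ -59.9988 matches the eigenvalue product -60.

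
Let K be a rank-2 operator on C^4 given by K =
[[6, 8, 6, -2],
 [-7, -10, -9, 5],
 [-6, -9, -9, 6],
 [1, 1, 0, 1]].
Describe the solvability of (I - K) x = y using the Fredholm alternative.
(I - K) is invertible (det(I - K) = -16 ≠ 0), so for every y in C^4 the equation (I - K) x = y has a unique solution.

K has rank 2 and factors as K = U V^T = u1 v1^T + u2 v2^T with u1 = (-2, 3, 3, 0), v1 = (-2, -3, -3, 2), u2 = (-2, 1, 0, -1), v2 = (-1, -1, 0, -1) (multiplying out reproduces the displayed K). The nonzero eigenvalues of U V^T coincide with those of the 2 x 2 matrix G = V^T U = [[v1·u1, v1·u2], [v2·u1, v2·u2]] = [[-14, -1], [-1, 2]], and by the Sylvester determinant identity det(I_4 - U V^T) = det(I_2 - V^T U) = det([[15, 1], [1, -1]]) = (15)(-1) - (1)(1) = -16. (Direct check: I - K =
[[-5, -8, -6, 2],
 [7, 11, 9, -5],
 [6, 9, 10, -6],
 [-1, -1, 0, 0]]
has determinant -16.) The finite-dimensional Fredholm alternative says: either (I - K) is invertible, or ker(I - K) ≠ {0} and then range(I - K) = ker((I - K)^*)^⊥, with dim ker(I - K) = dim ker((I - K)^*). Since det(I - K) ≠ 0, 1 is not an eigenvalue of K and ker(I - K) = {0}, so we are in the first case: for every y there is a unique x = (I - K)^(-1) y. (Explicitly, by the Woodbury identity, (I - U V^T)^(-1) = I + U (I_2 - G)^(-1) V^T.)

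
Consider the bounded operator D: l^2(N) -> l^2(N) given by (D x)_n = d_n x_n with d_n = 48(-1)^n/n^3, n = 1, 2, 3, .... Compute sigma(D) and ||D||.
sigma(D) = {48(-1)^n/n^3 : n ≥ 1} ∪ {0}; ||D|| = 48

A bounded diagonal operator on l^2 with diagonal entries d_n has spectrum equal to the closure of {d_n : n ≥ 1}: every d_n is an eigenvalue (with eigenvector e_n), so {d_n} ⊂ sigma(D); the spectrum is closed, so its closure is too; and for lambda not in the closure, (D - lambda I) has bounded inverse (the diagonal entries 1/(d_n - lambda) are bounded). For our sequence d_n = 48(-1)^n/n^3, n = 1, 2, 3, ...:
  - {d_n} = {48(-1)^n/n^3 : n ≥ 1}; the only limit point is 0
  - closure = {48(-1)^n/n^3 : n ≥ 1} ∪ {0}
For the norm: a diagonal operator has ||D|| = sup_n |d_n|. Here |d_n| = 48/n^3 is decreasing, so sup_n |d_n| = |d_1| = 48. So ||D|| = 48.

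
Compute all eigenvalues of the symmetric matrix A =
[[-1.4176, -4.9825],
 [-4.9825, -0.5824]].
sigma(A) ≈ {-6, 4}

A is real symmetric, so its spectrum consists of real eigenvalues. Expanding the characteristic polynomial of the displayed matrix gives
  det(λ I - A) = p(λ) = λ^2 + (2)λ + (-24).
Solving p(λ) = 0 yields eigenvalues ≈ -6, 4. (A is shown rounded to 4 decimals, so these recover the underlying integer eigenvalues to within that precision.)
Verification: the trace of A = -2 equals the sum of eigenvalues -2, and det(A) ≈ -23.9997 matches the eigenvalue product -24.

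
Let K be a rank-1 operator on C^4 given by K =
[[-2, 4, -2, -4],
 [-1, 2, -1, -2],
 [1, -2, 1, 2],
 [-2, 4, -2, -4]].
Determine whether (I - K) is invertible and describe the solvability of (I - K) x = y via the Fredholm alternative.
(I - K) is invertible (det(I - K) = 4 ≠ 0), so for every y in C^4 the equation (I - K) x = y has a unique solution.

K has rank 1, so it is an outer product K = u v^T: every row of K is a multiple of one row vector. Reading off the entries, u = (-2, -1, 1, -2) and v = (1, -2, 1, 2) (row i of K equals u_i·v^T). A rank-one matrix u v^T satisfies K u = u (v·u) and kills the (3)-dimensional subspace v^⊥, so its characteristic polynomial is lambda^3 (lambda - v·u) with v·u = tr K = -3. Hence the eigenvalues of I - K are 1 (multiplicity 3) and 1 - (-3) = 4, so det(I - K) = 4. (Direct check: I - K =
[[3, -4, 2, 4],
 [1, -1, 1, 2],
 [-1, 2, 0, -2],
 [2, -4, 2, 5]]
has determinant 4.) The finite-dimensional Fredholm alternative says: either (I - K) is invertible, or ker(I - K) ≠ {0} and then range(I - K) = ker((I - K)^*)^⊥, with dim ker(I - K) = dim ker((I - K)^*). Since det(I - K) ≠ 0, 1 is not an eigenvalue of K and ker(I - K) = {0}, so we are in the first case: for every y there is a unique x = (I - K)^(-1) y. Explicitly, by the Sherman–Morrison formula, (I - u v^T)^(-1) = I + u v^T/(1 - v·u), i.e. (I - K)^(-1) = I + K/(4).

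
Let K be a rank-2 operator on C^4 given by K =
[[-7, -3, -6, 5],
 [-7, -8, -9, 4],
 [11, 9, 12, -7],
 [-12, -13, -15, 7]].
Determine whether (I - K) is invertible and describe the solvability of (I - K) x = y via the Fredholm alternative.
(I - K) is invertible (det(I - K) = -15 ≠ 0), so for every y in C^4 the equation (I - K) x = y has a unique solution.

K has rank 2 and factors as K = U V^T = u1 v1^T + u2 v2^T with u1 = (-3, -1, 3, -2), v1 = (3, 2, 3, -2), u2 = (-1, 2, -1, 3), v2 = (-2, -3, -3, 1) (multiplying out reproduces the displayed K). The nonzero eigenvalues of U V^T coincide with those of the 2 x 2 matrix G = V^T U = [[v1·u1, v1·u2], [v2·u1, v2·u2]] = [[2, -8], [-2, 2]], and by the Sylvester determinant identity det(I_4 - U V^T) = det(I_2 - V^T U) = det([[-1, 8], [2, -1]]) = (-1)(-1) - (8)(2) = -15. (Direct check: I - K =
[[8, 3, 6, -5],
 [7, 9, 9, -4],
 [-11, -9, -11, 7],
 [12, 13, 15, -6]]
has determinant -15.) The finite-dimensional Fredholm alternative says: either (I - K) is invertible, or ker(I - K) ≠ {0} and then range(I - K) = ker((I - K)^*)^⊥, with dim ker(I - K) = dim ker((I - K)^*). Since det(I - K) ≠ 0, 1 is not an eigenvalue of K and ker(I - K) = {0}, so we are in the first case: for every y there is a unique x = (I - K)^(-1) y. (Explicitly, by the Woodbury identity, (I - U V^T)^(-1) = I + U (I_2 - G)^(-1) V^T.)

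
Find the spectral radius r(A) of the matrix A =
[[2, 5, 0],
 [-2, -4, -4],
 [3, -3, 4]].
r(A) ≈ 4.88

The eigenvalues of A are the roots of its characteristic polynomial. With M = A (coefficients from the trace, the sum of principal 2x2 minors, and det A):
  p(λ) = det(λ I - M) = λ^3 - 2λ^2 - 18λ + 76.
No integer candidate from the rational root theorem (±divisors of 76) is a root, so the roots are irrational. The cubic discriminant is Δ = -79648 < 0, so there is one real root and a complex-conjugate pair. p(-5) = -9 and p(-4) = 52 have opposite signs, so a root lies in (-5, -4); Newton's method refines it to λ ≈ -4.88. Dividing out (λ - (-4.88)) leaves approximately λ^2 - 6.88λ + 15.5739. For λ^2 - 6.88λ + 15.5739 the discriminant is -14.9618. It is negative, so the remaining roots are the complex-conjugate pair λ ≈ 3.44 ± 1.934i. Their product equals the constant term, so |λ|^2 ≈ 15.5739 and |λ| ≈ 3.9464.
Thus the eigenvalues (to 4 decimals) are -4.88 (modulus 4.88); 3.44 ± 1.934i (modulus 3.9464). The spectral radius is the largest modulus: r(A) ≈ 4.88. (Cross-check: r(A) ≤ ||A||_2 ≈ 7.5432; equality holds whenever A is normal, though it can also hold for some non-normal A.)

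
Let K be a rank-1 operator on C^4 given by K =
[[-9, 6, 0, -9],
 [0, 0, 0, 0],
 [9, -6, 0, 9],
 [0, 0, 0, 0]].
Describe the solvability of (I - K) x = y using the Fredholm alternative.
(I - K) is invertible (det(I - K) = 10 ≠ 0), so for every y in C^4 the equation (I - K) x = y has a unique solution.

K has rank 1, so it is an outer product K = u v^T: every row of K is a multiple of one row vector. Reading off the entries, u = (-3, 0, 3, 0) and v = (3, -2, 0, 3) (row i of K equals u_i·v^T). A rank-one matrix u v^T satisfies K u = u (v·u) and kills the (3)-dimensional subspace v^⊥, so its characteristic polynomial is lambda^3 (lambda - v·u) with v·u = tr K = -9. Hence the eigenvalues of I - K are 1 (multiplicity 3) and 1 - (-9) = 10, so det(I - K) = 10. (Direct check: I - K =
[[10, -6, 0, 9],
 [0, 1, 0, 0],
 [-9, 6, 1, -9],
 [0, 0, 0, 1]]
has determinant 10.) The finite-dimensional Fredholm alternative says: either (I - K) is invertible, or ker(I - K) ≠ {0} and then range(I - K) = ker((I - K)^*)^⊥, with dim ker(I - K) = dim ker((I - K)^*). Since det(I - K) ≠ 0, 1 is not an eigenvalue of K and ker(I - K) = {0}, so we are in the first case: for every y there is a unique x = (I - K)^(-1) y. Explicitly, by the Sherman–Morrison formula, (I - u v^T)^(-1) = I + u v^T/(1 - v·u), i.e. (I - K)^(-1) = I + K/(10).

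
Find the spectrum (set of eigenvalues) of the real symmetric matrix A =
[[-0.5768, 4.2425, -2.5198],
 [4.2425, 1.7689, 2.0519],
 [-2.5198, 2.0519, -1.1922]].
sigma(A) ≈ {-6, 1, 5}

A is real symmetric, so its spectrum consists of real eigenvalues. Expanding the characteristic polynomial of the displayed matrix gives
  det(λ I - A) = p(λ) = λ^3 + (0)λ^2 + (-31)λ + (30).
Solving p(λ) = 0 yields eigenvalues ≈ -6, 1, 5. (A is shown rounded to 4 decimals, so these recover the underlying integer eigenvalues to within that precision.)
Verification: the trace of A = 0 equals the sum of eigenvalues 0, and det(A) ≈ -29.9990 matches the eigenvalue product -30.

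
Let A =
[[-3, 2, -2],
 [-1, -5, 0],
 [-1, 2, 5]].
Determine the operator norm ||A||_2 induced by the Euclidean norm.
||A||_2 ≈ 6.1202 (= sqrt(largest eigenvalue of A^T A))

||A||_2 = sigma_max(A) = sqrt(lambda_max(A^T A)). Form the symmetric matrix M = A^T A =
[[11, -3, 1],
 [-3, 33, 6],
 [1, 6, 29]].
Its characteristic polynomial (trace, sum of principal 2x2 minors, determinant of M give the coefficients) is
  p(λ) = det(λ I - M) = λ^3 - 73λ^2 + 1593λ - 9801.
No integer candidate from the rational root theorem (±divisors of 9801) is a root, so the roots are irrational. The cubic discriminant is Δ = 24073200 > 0, so there are three distinct real roots. p(10) = -171 and p(11) = 220 have opposite signs, so a root lies in (10, 11); Newton's method refines it to λ ≈ 10.4116. p(25) = 24 and p(26) = -155 have opposite signs, so a root lies in (25, 26); Newton's method refines it to λ ≈ 25.1321. p(37) = -144 and p(38) = 193 have opposite signs, so a root lies in (37, 38); Newton's method refines it to λ ≈ 37.4563. Check (Vieta): the three roots sum to 73, matching tr M = 73.
So the eigenvalues of A^T A are ≈ 10.4116, 25.1321, 37.4563 (all ≥ 0, as they must be for A^T A). The largest is λ_max ≈ 37.4563, hence ||A||_2 = sqrt(λ_max) ≈ 6.1202.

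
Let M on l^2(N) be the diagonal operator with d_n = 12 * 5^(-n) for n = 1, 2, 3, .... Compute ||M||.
||M|| = 12/5 (attained at n = 1)

For M diagonal, ||M|| = sup_n |d_n|. The sequence d_n = 12 * 5^(-n) is positive and strictly decreasing (ratio 5^(-1) < 1), so the supremum is d_1 = 12/5. Hence ||M|| = 12/5.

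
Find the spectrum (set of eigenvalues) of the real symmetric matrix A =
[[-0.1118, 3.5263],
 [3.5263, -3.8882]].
sigma(A) ≈ {-6, 2}

A is real symmetric, so its spectrum consists of real eigenvalues. Expanding the characteristic polynomial of the displayed matrix gives
  det(λ I - A) = p(λ) = λ^2 + (4)λ + (-12).
Solving p(λ) = 0 yields eigenvalues ≈ -6, 2. (A is shown rounded to 4 decimals, so these recover the underlying integer eigenvalues to within that precision.)
Verification: the trace of A = -4 equals the sum of eigenvalues -4, and det(A) ≈ -12.0001 matches the eigenvalue product -12.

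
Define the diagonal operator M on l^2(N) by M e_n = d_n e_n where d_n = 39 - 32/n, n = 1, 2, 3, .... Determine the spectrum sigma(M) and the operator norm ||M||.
sigma(M) = {39 - 32/n : n ≥ 1} ∪ {39}; ||M|| = 39

A bounded diagonal operator on l^2 with diagonal entries d_n has spectrum equal to the closure of {d_n : n ≥ 1}: every d_n is an eigenvalue (with eigenvector e_n), so {d_n} ⊂ sigma(M); the spectrum is closed, so its closure is too; and for lambda not in the closure, (M - lambda I) has bounded inverse (the diagonal entries 1/(d_n - lambda) are bounded). For our sequence d_n = 39 - 32/n, n = 1, 2, 3, ...:
  - {d_n} = {39 - 32/n : n ≥ 1}; the only limit point is 39
  - closure = {39 - 32/n : n ≥ 1} ∪ {39}
For the norm: a diagonal operator has ||M|| = sup_n |d_n|. Here d_n = 39 - 32/n increases monotonically from d_1 = 7 toward 39, with all terms in [7, 39); so sup_n |d_n| = 39 (the supremum is the limit, not attained). So ||M|| = 39.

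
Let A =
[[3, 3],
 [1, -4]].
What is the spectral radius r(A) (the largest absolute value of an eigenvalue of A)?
r(A) = (1 + sqrt(61))/2 ≈ 4.4051

The eigenvalues of A are the roots of its characteristic polynomial. With M = A (coefficients from the trace and determinant):
  p(λ) = det(λ I - M) = λ^2 + λ - 15.
For λ^2 + λ - 15 the discriminant is 61. It is nonnegative but not a perfect square, so the roots are real and irrational: λ = (-1 ± sqrt(61))/2 ≈ 3.4051, -4.4051.
Thus the eigenvalues (to 4 decimals) are 3.4051 (modulus 3.4051); -4.4051 (modulus 4.4051). The spectral radius is the largest modulus: r(A) = (1 + sqrt(61))/2 ≈ 4.4051. (Cross-check: r(A) ≤ ||A||_2 ≈ 5.1492; equality holds whenever A is normal, though it can also hold for some non-normal A.)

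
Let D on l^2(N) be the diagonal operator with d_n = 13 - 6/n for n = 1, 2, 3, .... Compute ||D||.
||D|| = 13

For a diagonal operator on l^2 with entries d_n, ||D|| = sup_n |d_n|. Here d_1 = 7, d_2 = 10, ..., and d_n = 13 - 6/n increases monotonically toward 13. All terms lie in [7, 13), so |d_n| = d_n and the supremum is the limit 13, which is not attained by any individual d_n. Hence ||D|| = 13.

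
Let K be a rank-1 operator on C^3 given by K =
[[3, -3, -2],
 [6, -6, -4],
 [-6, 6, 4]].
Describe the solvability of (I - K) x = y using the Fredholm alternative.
(I - K) is singular (det(I - K) = 0, i.e. 1 ∈ sigma(K)). (I - K) x = y is solvable iff y ⊥ ker((I - K)^*) = span{(3, -3, -2)}, i.e. iff 3y_1 - 3y_2 - 2y_3 = 0. When solvable, the solutions are x = y + c·(1, 2, -2), c arbitrary (ker(I - K) = span{(1, 2, -2)}, dimension 1).

K has rank 1, so it is an outer product K = u v^T: every row of K is a multiple of one row vector. Reading off the entries, u = (1, 2, -2) and v = (3, -3, -2) (row i of K equals u_i·v^T). A rank-one matrix u v^T satisfies K u = u (v·u) and kills the (2)-dimensional subspace v^⊥, so its characteristic polynomial is lambda^2 (lambda - v·u) with v·u = tr K = 1. Hence the eigenvalues of I - K are 1 (multiplicity 2) and 1 - (1) = 0, so det(I - K) = 0. (Direct check: I - K =
[[-2, 3, 2],
 [-6, 7, 4],
 [6, -6, -3]]
has determinant 0.) So 1 is an eigenvalue of K and (I - K) is not invertible. The finite-dimensional Fredholm alternative says: either (I - K) is invertible, or ker(I - K) ≠ {0} and then range(I - K) = ker((I - K)^*)^⊥, with dim ker(I - K) = dim ker((I - K)^*). We are in the second case, so we need both kernels. Kernel of I - K: (I - K) u = u - u (v·u) = u - u = 0, so ker(I - K) = span{u} = span{(1, 2, -2)} (it is exactly 1-dimensional because rank(I - K) = 2). Kernel of the adjoint: K is real, so (I - K)^* = I - K^T = I - v u^T, and (I - v u^T) v = v - v (u·v) = 0; hence ker((I - K)^*) = span{v} = span{(3, -3, -2)}. Therefore (I - K) x = y is solvable iff <y, v> = 0, i.e. iff 3y_1 - 3y_2 - 2y_3 = 0. When this holds, K y = u (v·y) = 0, so (I - K) y = y and x = y is a particular solution; the full solution set is the line x = y + c·u = y + c·(1, 2, -2), c ∈ C.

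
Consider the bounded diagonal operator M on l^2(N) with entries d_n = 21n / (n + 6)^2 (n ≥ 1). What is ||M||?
||M|| = 7/8 (attained at n = 6)

For M diagonal, ||M|| = sup_n |d_n|. Treat f(x) = 21x / (x + 6)^2 for real x > 0. By the quotient rule, f'(x) = 21(6 - x)/(x + 6)^3, which is positive for x < 6 and negative for x > 6. So f has a unique maximum at x = 6, and since 6 is a positive integer, the supremum over n ≥ 1 is attained at n = 6: d_6 = 21·6/(6 + 6)^2 = 21·6/144 = 7/8. Hence ||M|| = 7/8.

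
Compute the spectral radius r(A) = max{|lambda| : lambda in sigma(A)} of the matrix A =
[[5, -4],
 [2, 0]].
r(A) = sqrt(8) ≈ 2.8284

The eigenvalues of A are the roots of its characteristic polynomial. With M = A (coefficients from the trace and determinant):
  p(λ) = det(λ I - M) = λ^2 - 5λ + 8.
For λ^2 - 5λ + 8 the discriminant is -7. It is negative, so the roots are the complex-conjugate pair λ = 5/2 ± (sqrt(7)/2) i ≈ 2.5 ± 1.3229i. For a conjugate pair the product of the roots equals the constant term, so |λ|^2 = 8 and |λ| = sqrt(8) ≈ 2.8284.
Thus the eigenvalues (to 4 decimals) are 2.5 ± 1.3229i (modulus 2.8284). The spectral radius is the largest modulus: r(A) = sqrt(8) ≈ 2.8284. (Cross-check: r(A) ≤ ||A||_2 ≈ 6.5977; equality holds whenever A is normal, though it can also hold for some non-normal A.)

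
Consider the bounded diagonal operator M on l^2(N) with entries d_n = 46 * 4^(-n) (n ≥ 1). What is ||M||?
||M|| = 23/2 (attained at n = 1)

For M diagonal, ||M|| = sup_n |d_n|. The sequence d_n = 46 * 4^(-n) is positive and strictly decreasing (ratio 4^(-1) < 1), so the supremum is d_1 = 46/4 = 23/2. Hence ||M|| = 23/2.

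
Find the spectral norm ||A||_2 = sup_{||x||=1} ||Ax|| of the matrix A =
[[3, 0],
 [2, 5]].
||A||_2 = sqrt((38 + sqrt(544))/2) ≈ 5.5373 (= sqrt(largest eigenvalue of A^T A))

||A||_2 = sigma_max(A) = sqrt(lambda_max(A^T A)). Form the symmetric matrix M = A^T A =
[[13, 10],
 [10, 25]].
Its characteristic polynomial (trace, determinant of M give the coefficients) is
  p(λ) = det(λ I - M) = λ^2 - 38λ + 225.
For λ^2 - 38λ + 225 the discriminant is 544. It is nonnegative but not a perfect square, so the roots are real and irrational: λ = (38 ± sqrt(544))/2 ≈ 30.6619, 7.3381.
So the eigenvalues of A^T A are ≈ 7.3381, 30.6619 (all ≥ 0, as they must be for A^T A). The largest is λ_max = (38 + sqrt(544))/2 ≈ 30.6619, hence ||A||_2 = sqrt(λ_max) = sqrt((38 + sqrt(544))/2) ≈ 5.5373.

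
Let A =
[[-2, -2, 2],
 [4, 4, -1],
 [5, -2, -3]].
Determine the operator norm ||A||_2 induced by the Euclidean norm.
||A||_2 ≈ 7.7397 (= sqrt(largest eigenvalue of A^T A))

||A||_2 = sigma_max(A) = sqrt(lambda_max(A^T A)). Form the symmetric matrix M = A^T A =
[[45, 10, -23],
 [10, 24, -2],
 [-23, -2, 14]].
Its characteristic polynomial (trace, sum of principal 2x2 minors, determinant of M give the coefficients) is
  p(λ) = det(λ I - M) = λ^3 - 83λ^2 + 1413λ - 1764.
No integer candidate from the rational root theorem (±divisors of 1764) is a root, so the roots are irrational. The cubic discriminant is Δ = 2075053797 > 0, so there are three distinct real roots. p(1) = -433 and p(2) = 738 have opposite signs, so a root lies in (1, 2); Newton's method refines it to λ ≈ 1.3544. p(21) = 567 and p(22) = -202 have opposite signs, so a root lies in (21, 22); Newton's method refines it to λ ≈ 21.7419. p(59) = -1941 and p(60) = 216 have opposite signs, so a root lies in (59, 60); Newton's method refines it to λ ≈ 59.9037. Check (Vieta): the three roots sum to 83, matching tr M = 83.
So the eigenvalues of A^T A are ≈ 1.3544, 21.7419, 59.9037 (all ≥ 0, as they must be for A^T A). The largest is λ_max ≈ 59.9037, hence ||A||_2 = sqrt(λ_max) ≈ 7.7397.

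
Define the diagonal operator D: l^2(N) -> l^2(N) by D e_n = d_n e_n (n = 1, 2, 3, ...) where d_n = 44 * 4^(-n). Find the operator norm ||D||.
||D|| = 11 (attained at n = 1)

For D diagonal, ||D|| = sup_n |d_n|. The sequence d_n = 44 * 4^(-n) is positive and strictly decreasing (ratio 4^(-1) < 1), so the supremum is d_1 = 44/4 = 11. Hence ||D|| = 11.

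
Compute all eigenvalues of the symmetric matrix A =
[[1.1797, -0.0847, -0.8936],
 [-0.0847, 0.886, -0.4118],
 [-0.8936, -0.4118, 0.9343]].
sigma(A) ≈ {0, 1, 2}

A is real symmetric, so its spectrum consists of real eigenvalues. Expanding the characteristic polynomial of the displayed matrix gives
  det(λ I - A) = p(λ) = λ^3 + (-3)λ^2 + (2)λ + (0).
Solving p(λ) = 0 yields eigenvalues ≈ 0, 1, 2. (A is shown rounded to 4 decimals, so these recover the underlying integer eigenvalues to within that precision.)
Verification: the trace of A = 3 equals the sum of eigenvalues 3, and det(A) ≈ -0.0000 matches the eigenvalue product 0.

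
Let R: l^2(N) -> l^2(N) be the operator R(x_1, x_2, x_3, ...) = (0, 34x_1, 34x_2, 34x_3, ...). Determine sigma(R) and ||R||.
sigma(R) = closed disk {z in C : |z| ≤ 34}; ||R|| = 34

Note R = 34·U where U is the unit right shift (U x)_k = x_{k-1} (with x_0 := 0); so ||R|| = 34||U|| and sigma(R) = 34·sigma(U). ||R x||^2 = sum_{k≥1} |34x_k|^2 = 1156||x||^2, so ||R|| = 34 and sigma(R) ⊂ {|z| ≤ 34}. For any |lambda| < 34, the equation (R - lambda I) x = 0 forces x_1 = 0, then 34x_k = lambda x_{k+1} ⇒ x = 0, so R has no eigenvalues. But (R - lambda I) is not surjective for |lambda| < 34: solving (R - lambda I) x = e_1 would require x_n proportional to (lambda/34)^(-n), which is not in l^2. So every |lambda| < 34 lies in the residual spectrum. The boundary |lambda| = 34 is in the approximate point spectrum (the spectrum is closed). Hence sigma(R) is the closed disk of radius 34.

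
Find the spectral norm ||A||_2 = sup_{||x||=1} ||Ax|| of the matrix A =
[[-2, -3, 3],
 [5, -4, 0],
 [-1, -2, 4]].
||A||_2 ≈ 6.6929 (= sqrt(largest eigenvalue of A^T A))

||A||_2 = sigma_max(A) = sqrt(lambda_max(A^T A)). Form the symmetric matrix M = A^T A =
[[30, -12, -10],
 [-12, 29, -17],
 [-10, -17, 25]].
Its characteristic polynomial (trace, sum of principal 2x2 minors, determinant of M give the coefficients) is
  p(λ) = det(λ I - M) = λ^3 - 84λ^2 + 1812λ - 2500.
No integer candidate from the rational root theorem (±divisors of 2500) is a root, so the roots are irrational. The cubic discriminant is Δ = 123167952 > 0, so there are three distinct real roots. p(1) = -771 and p(2) = 796 have opposite signs, so a root lies in (1, 2); Newton's method refines it to λ ≈ 1.4794. p(37) = 201 and p(38) = -68 have opposite signs, so a root lies in (37, 38); Newton's method refines it to λ ≈ 37.726. p(44) = -212 and p(45) = 65 have opposite signs, so a root lies in (44, 45); Newton's method refines it to λ ≈ 44.7947. Check (Vieta): the three roots sum to 84, matching tr M = 84.
So the eigenvalues of A^T A are ≈ 1.4794, 37.726, 44.7947 (all ≥ 0, as they must be for A^T A). The largest is λ_max ≈ 44.7947, hence ||A||_2 = sqrt(λ_max) ≈ 6.6929.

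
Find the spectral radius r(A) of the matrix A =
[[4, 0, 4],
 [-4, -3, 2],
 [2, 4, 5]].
r(A) ≈ 6.3471

The eigenvalues of A are the roots of its characteristic polynomial. With M = A (coefficients from the trace, the sum of principal 2x2 minors, and det A):
  p(λ) = det(λ I - M) = λ^3 - 6λ^2 - 23λ + 132.
No integer candidate from the rational root theorem (±divisors of 132) is a root, so the roots are irrational. The cubic discriminant is Δ = 39200 > 0, so there are three distinct real roots. p(-5) = -28 and p(-4) = 64 have opposite signs, so a root lies in (-5, -4); Newton's method refines it to λ ≈ -4.7372. p(4) = 8 and p(5) = -8 have opposite signs, so a root lies in (4, 5); Newton's method refines it to λ ≈ 4.3901. p(6) = -6 and p(7) = 20 have opposite signs, so a root lies in (6, 7); Newton's method refines it to λ ≈ 6.3471. Check (Vieta): the three roots sum to 6, matching tr M = 6.
Thus the eigenvalues (to 4 decimals) are -4.7372 (modulus 4.7372); 4.3901 (modulus 4.3901); 6.3471 (modulus 6.3471). The spectral radius is the largest modulus: r(A) ≈ 6.3471. (Cross-check: r(A) ≤ ||A||_2 ≈ 8.4343; equality holds whenever A is normal, though it can also hold for some non-normal A.)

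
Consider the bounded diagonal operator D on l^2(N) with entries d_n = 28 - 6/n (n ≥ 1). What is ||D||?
||D|| = 28

For a diagonal operator on l^2 with entries d_n, ||D|| = sup_n |d_n|. Here d_1 = 22, d_2 = 25, ..., and d_n = 28 - 6/n increases monotonically toward 28. All terms lie in [22, 28), so |d_n| = d_n and the supremum is the limit 28, which is not attained by any individual d_n. Hence ||D|| = 28.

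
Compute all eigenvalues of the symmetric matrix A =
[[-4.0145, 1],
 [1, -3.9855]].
sigma(A) ≈ {-5, -3}

A is real symmetric, so its spectrum consists of real eigenvalues. Expanding the characteristic polynomial of the displayed matrix gives
  det(λ I - A) = p(λ) = λ^2 + (8)λ + (15).
Solving p(λ) = 0 yields eigenvalues ≈ -5, -3. (A is shown rounded to 4 decimals, so these recover the underlying integer eigenvalues to within that precision.)
Verification: the trace of A = -8 equals the sum of eigenvalues -8, and det(A) ≈ 15.0000 matches the eigenvalue product 15.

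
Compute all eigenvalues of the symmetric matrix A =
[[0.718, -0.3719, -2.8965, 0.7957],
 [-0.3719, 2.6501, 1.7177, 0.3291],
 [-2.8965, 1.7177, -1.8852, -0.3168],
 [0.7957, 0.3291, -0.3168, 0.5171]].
sigma(A) ≈ {-4, 0, 2, 4}

A is real symmetric, so its spectrum consists of real eigenvalues. Expanding the characteristic polynomial of the displayed matrix gives
  det(λ I - A) = p(λ) = λ^4 + (-2)λ^3 + (-16)λ^2 + (32.0013)λ + (-0.0013).
Solving p(λ) = 0 yields eigenvalues ≈ -4, 0, 2, 4. (A is shown rounded to 4 decimals, so these recover the underlying integer eigenvalues to within that precision.)
Verification: the trace of A = 2 equals the sum of eigenvalues 2, and det(A) ≈ -0.0013 matches the eigenvalue product 0.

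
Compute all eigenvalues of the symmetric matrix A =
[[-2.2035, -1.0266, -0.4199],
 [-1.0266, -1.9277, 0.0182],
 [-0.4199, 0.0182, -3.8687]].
sigma(A) ≈ {-4, -3, -1}

A is real symmetric, so its spectrum consists of real eigenvalues. Expanding the characteristic polynomial of the displayed matrix gives
  det(λ I - A) = p(λ) = λ^3 + (8)λ^2 + (19)λ + (12).
Solving p(λ) = 0 yields eigenvalues ≈ -4, -3, -1. (A is shown rounded to 4 decimals, so these recover the underlying integer eigenvalues to within that precision.)
Verification: the trace of A = -8 equals the sum of eigenvalues -8, and det(A) ≈ -11.9995 matches the eigenvalue product -12.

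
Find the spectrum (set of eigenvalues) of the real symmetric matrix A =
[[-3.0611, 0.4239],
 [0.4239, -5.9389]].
sigma(A) ≈ {-6, -3}

A is real symmetric, so its spectrum consists of real eigenvalues. Expanding the characteristic polynomial of the displayed matrix gives
  det(λ I - A) = p(λ) = λ^2 + (9)λ + (18).
Solving p(λ) = 0 yields eigenvalues ≈ -6, -3. (A is shown rounded to 4 decimals, so these recover the underlying integer eigenvalues to within that precision.)
Verification: the trace of A = -9 equals the sum of eigenvalues -9, and det(A) ≈ 17.9999 matches the eigenvalue product 18.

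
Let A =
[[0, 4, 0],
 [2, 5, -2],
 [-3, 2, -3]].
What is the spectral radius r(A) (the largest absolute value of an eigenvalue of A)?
r(A) ≈ 6.26

The eigenvalues of A are the roots of its characteristic polynomial. With M = A (coefficients from the trace, the sum of principal 2x2 minors, and det A):
  p(λ) = det(λ I - M) = λ^3 - 2λ^2 - 19λ - 48.
No integer candidate from the rational root theorem (±divisors of 48) is a root, so the roots are irrational. The cubic discriminant is Δ = -67696 < 0, so there is one real root and a complex-conjugate pair. p(6) = -18 and p(7) = 64 have opposite signs, so a root lies in (6, 7); Newton's method refines it to λ ≈ 6.26. Dividing out (λ - (6.26)) leaves approximately λ^2 + 4.26λ + 7.6677. For λ^2 + 4.26λ + 7.6677 the discriminant is -12.5232. It is negative, so the remaining roots are the complex-conjugate pair λ ≈ -2.13 ± 1.7694i. Their product equals the constant term, so |λ|^2 ≈ 7.6677 and |λ| ≈ 2.7691.
Thus the eigenvalues (to 4 decimals) are 6.26 (modulus 6.26); -2.13 ± 1.7694i (modulus 2.7691). The spectral radius is the largest modulus: r(A) ≈ 6.26. (Cross-check: r(A) ≤ ||A||_2 ≈ 7.1911; equality holds whenever A is normal, though it can also hold for some non-normal A.)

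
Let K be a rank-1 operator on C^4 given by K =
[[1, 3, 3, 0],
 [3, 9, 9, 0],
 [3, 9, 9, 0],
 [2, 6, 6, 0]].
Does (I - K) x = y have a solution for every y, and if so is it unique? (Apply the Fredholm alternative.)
(I - K) is invertible (det(I - K) = -18 ≠ 0), so for every y in C^4 the equation (I - K) x = y has a unique solution.

K has rank 1, so it is an outer product K = u v^T: every row of K is a multiple of one row vector. Reading off the entries, u = (-1, -3, -3, -2) and v = (-1, -3, -3, 0) (row i of K equals u_i·v^T). A rank-one matrix u v^T satisfies K u = u (v·u) and kills the (3)-dimensional subspace v^⊥, so its characteristic polynomial is lambda^3 (lambda - v·u) with v·u = tr K = 19. Hence the eigenvalues of I - K are 1 (multiplicity 3) and 1 - (19) = -18, so det(I - K) = -18. (Direct check: I - K =
[[0, -3, -3, 0],
 [-3, -8, -9, 0],
 [-3, -9, -8, 0],
 [-2, -6, -6, 1]]
has determinant -18.) The finite-dimensional Fredholm alternative says: either (I - K) is invertible, or ker(I - K) ≠ {0} and then range(I - K) = ker((I - K)^*)^⊥, with dim ker(I - K) = dim ker((I - K)^*). Since det(I - K) ≠ 0, 1 is not an eigenvalue of K and ker(I - K) = {0}, so we are in the first case: for every y there is a unique x = (I - K)^(-1) y. Explicitly, by the Sherman–Morrison formula, (I - u v^T)^(-1) = I + u v^T/(1 - v·u), i.e. (I - K)^(-1) = I + K/(-18).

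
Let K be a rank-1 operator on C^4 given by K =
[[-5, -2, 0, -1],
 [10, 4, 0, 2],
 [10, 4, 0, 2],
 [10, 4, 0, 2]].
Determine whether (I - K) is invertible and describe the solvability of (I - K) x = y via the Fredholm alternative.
(I - K) is singular (det(I - K) = 0, i.e. 1 ∈ sigma(K)). (I - K) x = y is solvable iff y ⊥ ker((I - K)^*) = span{(-5, -2, 0, -1)}, i.e. iff -5y_1 - 2y_2 - y_4 = 0. When solvable, the solutions are x = y + c·(1, -2, -2, -2), c arbitrary (ker(I - K) = span{(1, -2, -2, -2)}, dimension 1).

K has rank 1, so it is an outer product K = u v^T: every row of K is a multiple of one row vector. Reading off the entries, u = (1, -2, -2, -2) and v = (-5, -2, 0, -1) (row i of K equals u_i·v^T). A rank-one matrix u v^T satisfies K u = u (v·u) and kills the (3)-dimensional subspace v^⊥, so its characteristic polynomial is lambda^3 (lambda - v·u) with v·u = tr K = 1. Hence the eigenvalues of I - K are 1 (multiplicity 3) and 1 - (1) = 0, so det(I - K) = 0. (Direct check: I - K =
[[6, 2, 0, 1],
 [-10, -3, 0, -2],
 [-10, -4, 1, -2],
 [-10, -4, 0, -1]]
has determinant 0.) So 1 is an eigenvalue of K and (I - K) is not invertible. The finite-dimensional Fredholm alternative says: either (I - K) is invertible, or ker(I - K) ≠ {0} and then range(I - K) = ker((I - K)^*)^⊥, with dim ker(I - K) = dim ker((I - K)^*). We are in the second case, so we need both kernels. Kernel of I - K: (I - K) u = u - u (v·u) = u - u = 0, so ker(I - K) = span{u} = span{(1, -2, -2, -2)} (it is exactly 1-dimensional because rank(I - K) = 3). Kernel of the adjoint: K is real, so (I - K)^* = I - K^T = I - v u^T, and (I - v u^T) v = v - v (u·v) = 0; hence ker((I - K)^*) = span{v} = span{(-5, -2, 0, -1)}. Therefore (I - K) x = y is solvable iff <y, v> = 0, i.e. iff -5y_1 - 2y_2 - y_4 = 0. When this holds, K y = u (v·y) = 0, so (I - K) y = y and x = y is a particular solution; the full solution set is the line x = y + c·u = y + c·(1, -2, -2, -2), c ∈ C.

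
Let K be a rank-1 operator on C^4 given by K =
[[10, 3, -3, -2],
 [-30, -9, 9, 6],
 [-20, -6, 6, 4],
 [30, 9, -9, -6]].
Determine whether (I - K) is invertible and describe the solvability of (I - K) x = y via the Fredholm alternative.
(I - K) is singular (det(I - K) = 0, i.e. 1 ∈ sigma(K)). (I - K) x = y is solvable iff y ⊥ ker((I - K)^*) = span{(10, 3, -3, -2)}, i.e. iff 10y_1 + 3y_2 - 3y_3 - 2y_4 = 0. When solvable, the solutions are x = y + c·(1, -3, -2, 3), c arbitrary (ker(I - K) = span{(1, -3, -2, 3)}, dimension 1).

K has rank 1, so it is an outer product K = u v^T: every row of K is a multiple of one row vector. Reading off the entries, u = (1, -3, -2, 3) and v = (10, 3, -3, -2) (row i of K equals u_i·v^T). A rank-one matrix u v^T satisfies K u = u (v·u) and kills the (3)-dimensional subspace v^⊥, so its characteristic polynomial is lambda^3 (lambda - v·u) with v·u = tr K = 1. Hence the eigenvalues of I - K are 1 (multiplicity 3) and 1 - (1) = 0, so det(I - K) = 0. (Direct check: I - K =
[[-9, -3, 3, 2],
 [30, 10, -9, -6],
 [20, 6, -5, -4],
 [-30, -9, 9, 7]]
has determinant 0.) So 1 is an eigenvalue of K and (I - K) is not invertible. The finite-dimensional Fredholm alternative says: either (I - K) is invertible, or ker(I - K) ≠ {0} and then range(I - K) = ker((I - K)^*)^⊥, with dim ker(I - K) = dim ker((I - K)^*). We are in the second case, so we need both kernels. Kernel of I - K: (I - K) u = u - u (v·u) = u - u = 0, so ker(I - K) = span{u} = span{(1, -3, -2, 3)} (it is exactly 1-dimensional because rank(I - K) = 3). Kernel of the adjoint: K is real, so (I - K)^* = I - K^T = I - v u^T, and (I - v u^T) v = v - v (u·v) = 0; hence ker((I - K)^*) = span{v} = span{(10, 3, -3, -2)}. Therefore (I - K) x = y is solvable iff <y, v> = 0, i.e. iff 10y_1 + 3y_2 - 3y_3 - 2y_4 = 0. When this holds, K y = u (v·y) = 0, so (I - K) y = y and x = y is a particular solution; the full solution set is the line x = y + c·u = y + c·(1, -3, -2, 3), c ∈ C.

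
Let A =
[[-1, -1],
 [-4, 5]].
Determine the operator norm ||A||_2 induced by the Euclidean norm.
||A||_2 = sqrt((43 + sqrt(1525))/2) ≈ 6.4051 (= sqrt(largest eigenvalue of A^T A))

||A||_2 = sigma_max(A) = sqrt(lambda_max(A^T A)). Form the symmetric matrix M = A^T A =
[[17, -19],
 [-19, 26]].
Its characteristic polynomial (trace, determinant of M give the coefficients) is
  p(λ) = det(λ I - M) = λ^2 - 43λ + 81.
For λ^2 - 43λ + 81 the discriminant is 1525. It is nonnegative but not a perfect square, so the roots are real and irrational: λ = (43 ± sqrt(1525))/2 ≈ 41.0256, 1.9744.
So the eigenvalues of A^T A are ≈ 1.9744, 41.0256 (all ≥ 0, as they must be for A^T A). The largest is λ_max = (43 + sqrt(1525))/2 ≈ 41.0256, hence ||A||_2 = sqrt(λ_max) = sqrt((43 + sqrt(1525))/2) ≈ 6.4051.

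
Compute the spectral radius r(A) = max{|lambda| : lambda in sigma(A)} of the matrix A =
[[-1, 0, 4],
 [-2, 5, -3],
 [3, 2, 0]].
r(A) ≈ 4.5443

The eigenvalues of A are the roots of its characteristic polynomial. With M = A (coefficients from the trace, the sum of principal 2x2 minors, and det A):
  p(λ) = det(λ I - M) = λ^3 - 4λ^2 - 11λ + 82.
No integer candidate from the rational root theorem (±divisors of 82) is a root, so the roots are irrational. The cubic discriminant is Δ = -88352 < 0, so there is one real root and a complex-conjugate pair. p(-4) = -2 and p(-3) = 52 have opposite signs, so a root lies in (-4, -3); Newton's method refines it to λ ≈ -3.9708. Dividing out (λ - (-3.9708)) leaves approximately λ^2 - 7.9708λ + 20.6507. For λ^2 - 7.9708λ + 20.6507 the discriminant is -19.0687. It is negative, so the remaining roots are the complex-conjugate pair λ ≈ 3.9854 ± 2.1834i. Their product equals the constant term, so |λ|^2 ≈ 20.6507 and |λ| ≈ 4.5443.
Thus the eigenvalues (to 4 decimals) are -3.9708 (modulus 3.9708); 3.9854 ± 2.1834i (modulus 4.5443). The spectral radius is the largest modulus: r(A) ≈ 4.5443. (Cross-check: r(A) ≤ ||A||_2 ≈ 6.541; equality holds whenever A is normal, though it can also hold for some non-normal A.)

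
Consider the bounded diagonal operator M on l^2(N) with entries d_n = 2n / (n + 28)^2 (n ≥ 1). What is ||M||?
||M|| = 1/56 (attained at n = 28)

For M diagonal, ||M|| = sup_n |d_n|. Treat f(x) = 2x / (x + 28)^2 for real x > 0. By the quotient rule, f'(x) = 2(28 - x)/(x + 28)^3, which is positive for x < 28 and negative for x > 28. So f has a unique maximum at x = 28, and since 28 is a positive integer, the supremum over n ≥ 1 is attained at n = 28: d_28 = 2·28/(28 + 28)^2 = 2·28/3136 = 1/56. Hence ||M|| = 1/56.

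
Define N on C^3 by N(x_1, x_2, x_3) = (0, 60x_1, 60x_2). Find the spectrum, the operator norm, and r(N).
sigma(N) = {0}; ||N|| = 60; r(N) = 0. (N is nilpotent with N^3 = 0.)

On C^3, N is a strictly lower-triangular matrix with 60 on the subdiagonal and zeros elsewhere, so its characteristic polynomial is lambda^3 and every eigenvalue is 0: sigma(N) = {0}. For the operator norm, N e_i = 60e_{i+1} for i = 1, ..., 2 and N e_3 = 0, so the singular values of N are 60 (with multiplicity 2) and 0; hence ||N|| = 60. The spectral radius r(N) = max|lambda| = 0. Note ||N|| > r(N) — characteristic of non-normal nilpotent operators. Indeed N^3 = 0.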